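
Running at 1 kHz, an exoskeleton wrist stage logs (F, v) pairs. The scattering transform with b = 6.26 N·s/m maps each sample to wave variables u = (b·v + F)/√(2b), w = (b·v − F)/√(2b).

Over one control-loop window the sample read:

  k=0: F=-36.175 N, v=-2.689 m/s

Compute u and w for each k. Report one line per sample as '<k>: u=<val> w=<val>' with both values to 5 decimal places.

k=0: b·v=6.26×(-2.689)=-16.83314; √(2b)=3.53836; u=(-16.83314+(-36.175))/3.53836=-14.98099, w=(-16.83314−(-36.175))/3.53836=5.46633

0: u=-14.98099 w=5.46633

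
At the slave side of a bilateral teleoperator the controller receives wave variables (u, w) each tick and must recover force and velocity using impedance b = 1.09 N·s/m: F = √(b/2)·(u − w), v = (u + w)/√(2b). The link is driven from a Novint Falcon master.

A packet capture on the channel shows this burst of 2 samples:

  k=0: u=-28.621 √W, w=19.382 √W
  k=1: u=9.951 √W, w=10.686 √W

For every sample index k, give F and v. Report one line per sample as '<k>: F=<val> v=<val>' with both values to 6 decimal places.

k=0: u−w=-48.003000, u+w=-9.239000; √(b/2)=0.738241, √(2b)=1.476482; F=0.738241×(-48.003)=-35.437790, v=-9.239000/1.476482=-6.257440
k=1: u−w=-0.735000, u+w=20.637000; √(b/2)=0.738241, √(2b)=1.476482; F=0.738241×(-0.735)=-0.542607, v=20.637000/1.476482=13.977140

0: F=-35.437790 v=-6.257440
1: F=-0.542607 v=13.977140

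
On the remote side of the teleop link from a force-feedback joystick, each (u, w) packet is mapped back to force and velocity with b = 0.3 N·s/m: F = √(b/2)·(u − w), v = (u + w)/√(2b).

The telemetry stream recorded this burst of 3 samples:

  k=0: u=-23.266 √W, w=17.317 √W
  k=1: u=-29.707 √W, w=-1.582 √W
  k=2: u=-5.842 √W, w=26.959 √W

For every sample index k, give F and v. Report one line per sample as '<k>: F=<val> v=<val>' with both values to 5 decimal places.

k=0: u−w=-40.58300, u+w=-5.94900; √(b/2)=0.38730, √(2b)=0.77460; F=0.38730×(-40.583)=-15.71773, v=-5.94900/0.77460=-7.68013
k=1: u−w=-28.12500, u+w=-31.28900; √(b/2)=0.38730, √(2b)=0.77460; F=0.38730×(-28.125)=-10.89277, v=-31.28900/0.77460=-40.39393
k=2: u−w=-32.80100, u+w=21.11700; √(b/2)=0.38730, √(2b)=0.77460; F=0.38730×(-32.801)=-12.70377, v=21.11700/0.77460=27.26193

0: F=-15.71773 v=-7.68013
1: F=-10.89277 v=-40.39393
2: F=-12.70377 v=27.26193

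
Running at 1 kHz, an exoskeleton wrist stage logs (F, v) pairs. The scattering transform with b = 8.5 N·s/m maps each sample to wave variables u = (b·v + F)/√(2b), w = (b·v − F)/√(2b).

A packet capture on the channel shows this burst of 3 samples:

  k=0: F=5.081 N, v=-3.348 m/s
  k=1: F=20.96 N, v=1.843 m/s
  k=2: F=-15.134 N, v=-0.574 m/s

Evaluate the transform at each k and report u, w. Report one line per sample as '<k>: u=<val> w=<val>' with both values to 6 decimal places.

k=0: b·v=8.5×(-3.348)=-28.458000; √(2b)=4.123106; u=(-28.458000+5.081)/4.123106=-5.669755, w=(-28.458000−5.081)/4.123106=-8.134402
k=1: b·v=8.5×1.843=15.665500; √(2b)=4.123106; u=(15.665500+20.96)/4.123106=8.882989, w=(15.665500−20.96)/4.123106=-1.284105
k=2: b·v=8.5×(-0.574)=-4.879000; √(2b)=4.123106; u=(-4.879000+(-15.134))/4.123106=-4.853865, w=(-4.879000−(-15.134))/4.123106=2.487203

0: u=-5.669755 w=-8.134402
1: u=8.882989 w=-1.284105
2: u=-4.853865 w=2.487203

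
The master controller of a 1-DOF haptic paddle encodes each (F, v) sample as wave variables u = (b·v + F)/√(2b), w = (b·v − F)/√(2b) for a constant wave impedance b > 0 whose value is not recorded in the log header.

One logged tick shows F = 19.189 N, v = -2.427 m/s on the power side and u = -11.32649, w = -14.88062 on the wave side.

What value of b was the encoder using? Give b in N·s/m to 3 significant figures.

b = 58.3 N·s/m

u + w = -26.20711;  u + w = √(2b)·v, so √(2b) = -26.20711/(-2.427) = 10.79815.
b = (√(2b))²/2 = 116.60004/2 = 58.30002.
(Check via u − w = 2F/√(2b): u − w = 3.55413, 2F/√(2b) = 3.55413.)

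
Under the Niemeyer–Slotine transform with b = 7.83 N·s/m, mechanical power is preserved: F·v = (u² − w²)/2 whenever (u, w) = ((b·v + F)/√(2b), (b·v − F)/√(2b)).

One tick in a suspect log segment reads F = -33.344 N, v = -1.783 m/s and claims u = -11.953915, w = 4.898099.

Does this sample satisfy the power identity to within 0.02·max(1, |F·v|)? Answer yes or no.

yes

F·v = (-33.344)×(-1.783) = 59.452352 W.
(u² − w²)/2 = (142.896084 − 23.991374)/2 = 59.452355 W.
|Δ| = 0.000003;  2% of max(1, |F·v|) = 1.189047.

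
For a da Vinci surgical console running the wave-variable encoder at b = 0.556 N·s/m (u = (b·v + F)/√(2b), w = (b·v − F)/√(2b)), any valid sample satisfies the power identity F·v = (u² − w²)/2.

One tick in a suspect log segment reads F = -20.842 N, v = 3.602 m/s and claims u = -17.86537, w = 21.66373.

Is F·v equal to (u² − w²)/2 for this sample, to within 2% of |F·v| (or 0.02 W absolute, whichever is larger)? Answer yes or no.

yes

F·v = (-20.842)×3.602 = -75.07288 W.
(u² − w²)/2 = (319.17145 − 469.31720)/2 = -75.07288 W.
|Δ| = 0.00001;  2% of max(1, |F·v|) = 1.50146.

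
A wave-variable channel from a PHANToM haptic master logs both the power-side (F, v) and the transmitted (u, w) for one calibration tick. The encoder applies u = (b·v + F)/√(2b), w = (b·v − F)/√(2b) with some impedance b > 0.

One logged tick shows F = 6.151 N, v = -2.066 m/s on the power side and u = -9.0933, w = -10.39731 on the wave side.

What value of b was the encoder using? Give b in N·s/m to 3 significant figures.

u + w = -19.4906;  u + w = √(2b)·v, so √(2b) = -19.4906/(-2.066) = 9.4340.
b = (√(2b))²/2 = 89.0000/2 = 44.5000.
(Check via u − w = 2F/√(2b): u − w = 1.3040, 2F/√(2b) = 1.3040.)

b = 44.5 N·s/m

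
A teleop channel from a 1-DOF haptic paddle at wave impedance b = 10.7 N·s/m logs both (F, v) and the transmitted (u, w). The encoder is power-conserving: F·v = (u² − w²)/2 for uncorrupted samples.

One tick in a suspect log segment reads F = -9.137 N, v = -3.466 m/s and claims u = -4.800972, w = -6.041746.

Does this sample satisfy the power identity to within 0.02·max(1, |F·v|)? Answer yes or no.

no

F·v = (-9.137)×(-3.466) = 31.668842 W.
(u² − w²)/2 = (23.049332 − 36.502695)/2 = -6.726681 W.
|Δ| = 38.395523;  2% of max(1, |F·v|) = 0.633377.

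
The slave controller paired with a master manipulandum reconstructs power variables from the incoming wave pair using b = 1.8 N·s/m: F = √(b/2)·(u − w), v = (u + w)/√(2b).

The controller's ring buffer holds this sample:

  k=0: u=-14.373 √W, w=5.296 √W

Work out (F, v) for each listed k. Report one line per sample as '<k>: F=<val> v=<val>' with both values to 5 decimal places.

0: F=-18.65965 v=-4.78400

k=0: u−w=-19.66900, u+w=-9.07700; √(b/2)=0.94868, √(2b)=1.89737; F=0.94868×(-19.669)=-18.65965, v=-9.07700/1.89737=-4.78400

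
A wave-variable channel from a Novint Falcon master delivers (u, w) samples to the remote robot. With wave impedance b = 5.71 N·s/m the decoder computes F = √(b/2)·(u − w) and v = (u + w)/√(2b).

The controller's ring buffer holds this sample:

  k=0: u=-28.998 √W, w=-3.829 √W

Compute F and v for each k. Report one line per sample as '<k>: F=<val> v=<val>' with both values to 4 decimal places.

k=0: u−w=-25.1690, u+w=-32.8270; √(b/2)=1.6897, √(2b)=3.3793; F=1.6897×(-25.169)=-42.5274, v=-32.8270/3.3793=-9.7140

0: F=-42.5274 v=-9.7140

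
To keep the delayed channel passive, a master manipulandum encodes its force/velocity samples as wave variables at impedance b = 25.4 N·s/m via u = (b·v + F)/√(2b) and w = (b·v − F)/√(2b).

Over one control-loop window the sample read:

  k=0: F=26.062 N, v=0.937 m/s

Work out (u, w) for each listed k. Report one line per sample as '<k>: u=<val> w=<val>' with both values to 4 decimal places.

k=0: b·v=25.4×0.937=23.7998; √(2b)=7.1274; u=(23.7998+26.062)/7.1274=6.9958, w=(23.7998−26.062)/7.1274=-0.3174

0: u=6.9958 w=-0.3174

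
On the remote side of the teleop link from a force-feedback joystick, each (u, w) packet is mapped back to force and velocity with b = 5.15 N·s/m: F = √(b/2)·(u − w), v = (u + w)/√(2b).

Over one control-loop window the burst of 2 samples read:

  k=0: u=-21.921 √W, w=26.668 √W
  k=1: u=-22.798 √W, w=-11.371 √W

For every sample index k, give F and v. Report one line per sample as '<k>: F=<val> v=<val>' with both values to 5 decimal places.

0: F=-77.96983 v=1.47911
1: F=-18.33669 v=-10.64667

k=0: u−w=-48.58900, u+w=4.74700; √(b/2)=1.60468, √(2b)=3.20936; F=1.60468×(-48.589)=-77.96983, v=4.74700/3.20936=1.47911
k=1: u−w=-11.42700, u+w=-34.16900; √(b/2)=1.60468, √(2b)=3.20936; F=1.60468×(-11.427)=-18.33669, v=-34.16900/3.20936=-10.64667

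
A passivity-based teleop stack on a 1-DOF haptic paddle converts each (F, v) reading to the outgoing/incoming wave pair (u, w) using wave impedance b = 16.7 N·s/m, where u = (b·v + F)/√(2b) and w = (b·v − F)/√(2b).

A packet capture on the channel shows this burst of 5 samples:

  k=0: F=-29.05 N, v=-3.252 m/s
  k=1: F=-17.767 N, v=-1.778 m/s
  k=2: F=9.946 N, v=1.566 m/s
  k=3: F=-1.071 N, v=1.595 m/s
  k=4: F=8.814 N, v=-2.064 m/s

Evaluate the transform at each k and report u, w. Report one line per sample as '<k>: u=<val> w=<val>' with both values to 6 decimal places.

k=0: b·v=16.7×(-3.252)=-54.308400; √(2b)=5.779273; u=(-54.308400+(-29.05))/5.779273=-14.423682, w=(-54.308400−(-29.05))/5.779273=-4.370515
k=1: b·v=16.7×(-1.778)=-29.692600; √(2b)=5.779273; u=(-29.692600+(-17.767))/5.779273=-8.212036, w=(-29.692600−(-17.767))/5.779273=-2.063512
k=2: b·v=16.7×1.566=26.152200; √(2b)=5.779273; u=(26.152200+9.946)/5.779273=6.246149, w=(26.152200−9.946)/5.779273=2.804193
k=3: b·v=16.7×1.595=26.636500; √(2b)=5.779273; u=(26.636500+(-1.071))/5.779273=4.423653, w=(26.636500−(-1.071))/5.779273=4.794288
k=4: b·v=16.7×(-2.064)=-34.468800; √(2b)=5.779273; u=(-34.468800+8.814)/5.779273=-4.439105, w=(-34.468800−8.814)/5.779273=-7.489315

0: u=-14.423682 w=-4.370515
1: u=-8.212036 w=-2.063512
2: u=6.246149 w=2.804193
3: u=4.423653 w=4.794288
4: u=-4.439105 w=-7.489315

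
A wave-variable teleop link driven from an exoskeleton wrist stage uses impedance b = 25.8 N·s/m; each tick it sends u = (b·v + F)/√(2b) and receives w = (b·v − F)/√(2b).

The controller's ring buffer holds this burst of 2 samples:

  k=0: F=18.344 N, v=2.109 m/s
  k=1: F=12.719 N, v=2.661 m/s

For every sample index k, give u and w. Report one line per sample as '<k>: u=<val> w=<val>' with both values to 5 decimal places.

0: u=10.12850 w=5.02111
1: u=11.32803 w=7.78677

k=0: b·v=25.8×2.109=54.41220; √(2b)=7.18331; u=(54.41220+18.344)/7.18331=10.12850, w=(54.41220−18.344)/7.18331=5.02111
k=1: b·v=25.8×2.661=68.65380; √(2b)=7.18331; u=(68.65380+12.719)/7.18331=11.32803, w=(68.65380−12.719)/7.18331=7.78677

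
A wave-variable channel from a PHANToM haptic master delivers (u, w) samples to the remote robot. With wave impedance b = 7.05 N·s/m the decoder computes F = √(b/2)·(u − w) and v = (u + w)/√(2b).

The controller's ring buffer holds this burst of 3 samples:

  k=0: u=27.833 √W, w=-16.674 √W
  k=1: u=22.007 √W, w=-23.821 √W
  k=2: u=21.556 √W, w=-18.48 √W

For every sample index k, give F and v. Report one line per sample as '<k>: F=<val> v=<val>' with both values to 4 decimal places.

k=0: u−w=44.5070, u+w=11.1590; √(b/2)=1.8775, √(2b)=3.7550; F=1.8775×44.507=83.5618, v=11.1590/3.7550=2.9718
k=1: u−w=45.8280, u+w=-1.8140; √(b/2)=1.8775, √(2b)=3.7550; F=1.8775×45.828=86.0420, v=-1.8140/3.7550=-0.4831
k=2: u−w=40.0360, u+w=3.0760; √(b/2)=1.8775, √(2b)=3.7550; F=1.8775×40.036=75.1675, v=3.0760/3.7550=0.8192

0: F=83.5618 v=2.9718
1: F=86.0420 v=-0.4831
2: F=75.1675 v=0.8192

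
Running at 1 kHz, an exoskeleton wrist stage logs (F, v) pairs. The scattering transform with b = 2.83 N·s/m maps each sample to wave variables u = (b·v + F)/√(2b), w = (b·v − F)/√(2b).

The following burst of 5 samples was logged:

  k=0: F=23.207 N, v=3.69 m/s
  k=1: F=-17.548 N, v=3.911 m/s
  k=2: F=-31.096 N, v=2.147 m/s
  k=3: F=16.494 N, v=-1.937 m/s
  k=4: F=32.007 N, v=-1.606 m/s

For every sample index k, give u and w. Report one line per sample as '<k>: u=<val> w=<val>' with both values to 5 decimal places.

k=0: b·v=2.83×3.69=10.44270; √(2b)=2.37908; u=(10.44270+23.207)/2.37908=14.14402, w=(10.44270−23.207)/2.37908=-5.36524
k=1: b·v=2.83×3.911=11.06813; √(2b)=2.37908; u=(11.06813+(-17.548))/2.37908=-2.72369, w=(11.06813−(-17.548))/2.37908=12.02826
k=2: b·v=2.83×2.147=6.07601; √(2b)=2.37908; u=(6.07601+(-31.096))/2.37908=-10.51669, w=(6.07601−(-31.096))/2.37908=15.62456
k=3: b·v=2.83×(-1.937)=-5.48171; √(2b)=2.37908; u=(-5.48171+16.494)/2.37908=4.62881, w=(-5.48171−16.494)/2.37908=-9.23708
k=4: b·v=2.83×(-1.606)=-4.54498; √(2b)=2.37908; u=(-4.54498+32.007)/2.37908=11.54315, w=(-4.54498−32.007)/2.37908=-15.36394

0: u=14.14402 w=-5.36524
1: u=-2.72369 w=12.02826
2: u=-10.51669 w=15.62456
3: u=4.62881 w=-9.23708
4: u=11.54315 w=-15.36394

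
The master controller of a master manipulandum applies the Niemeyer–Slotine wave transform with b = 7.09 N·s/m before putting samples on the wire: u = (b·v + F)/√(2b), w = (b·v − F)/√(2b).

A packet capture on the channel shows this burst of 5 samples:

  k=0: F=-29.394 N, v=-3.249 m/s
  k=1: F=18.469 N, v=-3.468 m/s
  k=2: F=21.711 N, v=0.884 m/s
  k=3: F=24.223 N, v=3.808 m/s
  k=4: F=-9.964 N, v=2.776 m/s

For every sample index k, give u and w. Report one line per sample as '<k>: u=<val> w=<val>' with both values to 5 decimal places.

0: u=-13.92313 w=1.68858
1: u=-1.62499 w=-11.43423
2: u=7.42997 w=-4.10115
3: u=13.60242 w=0.73712
4: u=2.58066 w=7.87274

k=0: b·v=7.09×(-3.249)=-23.03541; √(2b)=3.76563; u=(-23.03541+(-29.394))/3.76563=-13.92313, w=(-23.03541−(-29.394))/3.76563=1.68858
k=1: b·v=7.09×(-3.468)=-24.58812; √(2b)=3.76563; u=(-24.58812+18.469)/3.76563=-1.62499, w=(-24.58812−18.469)/3.76563=-11.43423
k=2: b·v=7.09×0.884=6.26756; √(2b)=3.76563; u=(6.26756+21.711)/3.76563=7.42997, w=(6.26756−21.711)/3.76563=-4.10115
k=3: b·v=7.09×3.808=26.99872; √(2b)=3.76563; u=(26.99872+24.223)/3.76563=13.60242, w=(26.99872−24.223)/3.76563=0.73712
k=4: b·v=7.09×2.776=19.68184; √(2b)=3.76563; u=(19.68184+(-9.964))/3.76563=2.58066, w=(19.68184−(-9.964))/3.76563=7.87274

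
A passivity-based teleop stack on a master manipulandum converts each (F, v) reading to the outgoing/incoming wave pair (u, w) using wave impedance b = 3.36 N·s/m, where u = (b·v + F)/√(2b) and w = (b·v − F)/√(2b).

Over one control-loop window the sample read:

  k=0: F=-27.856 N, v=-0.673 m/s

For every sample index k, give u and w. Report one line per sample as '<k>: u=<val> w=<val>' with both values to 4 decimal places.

0: u=-11.6180 w=9.8734

k=0: b·v=3.36×(-0.673)=-2.2613; √(2b)=2.5923; u=(-2.2613+(-27.856))/2.5923=-11.6180, w=(-2.2613−(-27.856))/2.5923=9.8734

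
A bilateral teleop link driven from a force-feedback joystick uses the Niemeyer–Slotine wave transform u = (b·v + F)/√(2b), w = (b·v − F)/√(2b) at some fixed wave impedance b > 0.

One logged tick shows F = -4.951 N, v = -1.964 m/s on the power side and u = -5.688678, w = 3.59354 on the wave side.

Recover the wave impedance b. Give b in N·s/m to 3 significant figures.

b = 0.569 N·s/m

u + w = -2.095138;  u + w = √(2b)·v, so √(2b) = -2.095138/(-1.964) = 1.066771.
b = (√(2b))²/2 = 1.138000/2 = 0.569000.
(Check via u − w = 2F/√(2b): u − w = -9.282218, 2F/√(2b) = -9.282218.)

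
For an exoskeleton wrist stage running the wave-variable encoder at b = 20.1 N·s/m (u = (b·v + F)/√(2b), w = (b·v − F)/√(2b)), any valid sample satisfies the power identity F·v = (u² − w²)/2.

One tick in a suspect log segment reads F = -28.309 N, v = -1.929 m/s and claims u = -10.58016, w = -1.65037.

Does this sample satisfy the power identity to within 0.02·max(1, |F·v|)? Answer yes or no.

F·v = (-28.309)×(-1.929) = 54.6081 W.
(u² − w²)/2 = (111.9398 − 2.7237)/2 = 54.6080 W.
|Δ| = 0.0000;  2% of max(1, |F·v|) = 1.0922.

yes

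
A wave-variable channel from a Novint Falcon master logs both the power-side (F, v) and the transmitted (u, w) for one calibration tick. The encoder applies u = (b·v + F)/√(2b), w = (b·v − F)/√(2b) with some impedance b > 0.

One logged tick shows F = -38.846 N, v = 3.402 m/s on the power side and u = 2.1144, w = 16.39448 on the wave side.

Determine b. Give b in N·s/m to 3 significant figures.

b = 14.8 N·s/m

u + w = 18.5089;  u + w = √(2b)·v, so √(2b) = 18.5089/3.402 = 5.4406.
b = (√(2b))²/2 = 29.6000/2 = 14.8000.
(Check via u − w = 2F/√(2b): u − w = -14.2801, 2F/√(2b) = -14.2801.)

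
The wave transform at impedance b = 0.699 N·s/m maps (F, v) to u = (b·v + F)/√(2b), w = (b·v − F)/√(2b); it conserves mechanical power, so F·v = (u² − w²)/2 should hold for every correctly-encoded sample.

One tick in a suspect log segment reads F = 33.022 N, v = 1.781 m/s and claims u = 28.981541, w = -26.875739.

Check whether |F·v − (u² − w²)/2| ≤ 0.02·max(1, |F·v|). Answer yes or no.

F·v = 33.022×1.781 = 58.812182 W.
(u² − w²)/2 = (839.929719 − 722.305347)/2 = 58.812186 W.
|Δ| = 0.000004;  2% of max(1, |F·v|) = 1.176244.

yes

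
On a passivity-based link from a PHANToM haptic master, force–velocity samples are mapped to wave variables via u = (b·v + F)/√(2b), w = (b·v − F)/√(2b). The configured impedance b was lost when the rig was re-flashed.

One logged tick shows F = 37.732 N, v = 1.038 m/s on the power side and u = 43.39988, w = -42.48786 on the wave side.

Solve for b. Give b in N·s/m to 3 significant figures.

u + w = 0.91202;  u + w = √(2b)·v, so √(2b) = 0.91202/1.038 = 0.87863.
b = (√(2b))²/2 = 0.77199/2 = 0.38600.
(Check via u − w = 2F/√(2b): u − w = 85.88774, 2F/√(2b) = 85.88806.)

b = 0.386 N·s/m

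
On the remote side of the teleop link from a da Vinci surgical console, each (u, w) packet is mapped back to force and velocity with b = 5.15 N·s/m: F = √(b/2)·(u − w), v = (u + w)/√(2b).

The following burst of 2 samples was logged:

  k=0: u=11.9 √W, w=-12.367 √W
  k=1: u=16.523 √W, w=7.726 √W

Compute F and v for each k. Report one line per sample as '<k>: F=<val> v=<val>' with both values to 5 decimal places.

0: F=38.94079 v=-0.14551
1: F=14.11638 v=7.55571

k=0: u−w=24.26700, u+w=-0.46700; √(b/2)=1.60468, √(2b)=3.20936; F=1.60468×24.267=38.94079, v=-0.46700/3.20936=-0.14551
k=1: u−w=8.79700, u+w=24.24900; √(b/2)=1.60468, √(2b)=3.20936; F=1.60468×8.797=14.11638, v=24.24900/3.20936=7.55571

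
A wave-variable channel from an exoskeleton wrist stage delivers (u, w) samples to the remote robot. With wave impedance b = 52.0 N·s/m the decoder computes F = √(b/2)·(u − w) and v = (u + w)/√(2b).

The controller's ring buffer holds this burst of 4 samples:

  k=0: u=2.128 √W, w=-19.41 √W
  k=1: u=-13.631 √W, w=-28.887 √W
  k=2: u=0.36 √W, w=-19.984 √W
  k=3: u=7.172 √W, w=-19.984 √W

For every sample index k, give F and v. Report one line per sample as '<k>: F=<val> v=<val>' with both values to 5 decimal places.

0: F=109.82268 v=-1.69464
1: F=77.79064 v=-4.16923
2: F=103.73445 v=-1.92429
3: F=138.46897 v=-1.25632

k=0: u−w=21.53800, u+w=-17.28200; √(b/2)=5.09902, √(2b)=10.19804; F=5.09902×21.538=109.82268, v=-17.28200/10.19804=-1.69464
k=1: u−w=15.25600, u+w=-42.51800; √(b/2)=5.09902, √(2b)=10.19804; F=5.09902×15.256=77.79064, v=-42.51800/10.19804=-4.16923
k=2: u−w=20.34400, u+w=-19.62400; √(b/2)=5.09902, √(2b)=10.19804; F=5.09902×20.344=103.73445, v=-19.62400/10.19804=-1.92429
k=3: u−w=27.15600, u+w=-12.81200; √(b/2)=5.09902, √(2b)=10.19804; F=5.09902×27.156=138.46897, v=-12.81200/10.19804=-1.25632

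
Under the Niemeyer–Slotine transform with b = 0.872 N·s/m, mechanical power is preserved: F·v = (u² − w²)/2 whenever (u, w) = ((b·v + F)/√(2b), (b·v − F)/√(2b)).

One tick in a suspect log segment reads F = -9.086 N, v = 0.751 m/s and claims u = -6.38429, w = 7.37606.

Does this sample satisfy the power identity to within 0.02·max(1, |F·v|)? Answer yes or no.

F·v = (-9.086)×0.751 = -6.82359 W.
(u² − w²)/2 = (40.75916 − 54.40626)/2 = -6.82355 W.
|Δ| = 0.00003;  2% of max(1, |F·v|) = 0.13647.

yes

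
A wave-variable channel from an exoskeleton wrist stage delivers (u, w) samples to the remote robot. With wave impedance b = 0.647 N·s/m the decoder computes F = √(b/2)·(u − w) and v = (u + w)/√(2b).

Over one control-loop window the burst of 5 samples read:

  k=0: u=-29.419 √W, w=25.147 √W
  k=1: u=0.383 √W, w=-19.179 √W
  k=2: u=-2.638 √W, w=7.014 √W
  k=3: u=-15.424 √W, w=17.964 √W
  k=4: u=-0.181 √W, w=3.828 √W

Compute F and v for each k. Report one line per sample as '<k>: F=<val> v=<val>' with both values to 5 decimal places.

0: F=-31.03554 v=-3.75547
1: F=11.12629 v=-16.52336
2: F=-5.48977 v=3.84689
3: F=-18.99011 v=2.23289
4: F=-2.28020 v=3.20604

k=0: u−w=-54.56600, u+w=-4.27200; √(b/2)=0.56877, √(2b)=1.13754; F=0.56877×(-54.566)=-31.03554, v=-4.27200/1.13754=-3.75547
k=1: u−w=19.56200, u+w=-18.79600; √(b/2)=0.56877, √(2b)=1.13754; F=0.56877×19.562=11.12629, v=-18.79600/1.13754=-16.52336
k=2: u−w=-9.65200, u+w=4.37600; √(b/2)=0.56877, √(2b)=1.13754; F=0.56877×(-9.652)=-5.48977, v=4.37600/1.13754=3.84689
k=3: u−w=-33.38800, u+w=2.54000; √(b/2)=0.56877, √(2b)=1.13754; F=0.56877×(-33.388)=-18.99011, v=2.54000/1.13754=2.23289
k=4: u−w=-4.00900, u+w=3.64700; √(b/2)=0.56877, √(2b)=1.13754; F=0.56877×(-4.009)=-2.28020, v=3.64700/1.13754=3.20604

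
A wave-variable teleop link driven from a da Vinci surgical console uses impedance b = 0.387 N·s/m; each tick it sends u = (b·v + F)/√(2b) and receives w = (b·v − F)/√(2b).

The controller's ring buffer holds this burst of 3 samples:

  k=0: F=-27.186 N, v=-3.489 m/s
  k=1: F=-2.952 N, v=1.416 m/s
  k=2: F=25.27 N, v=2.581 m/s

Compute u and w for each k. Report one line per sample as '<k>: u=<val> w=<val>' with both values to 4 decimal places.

k=0: b·v=0.387×(-3.489)=-1.3502; √(2b)=0.8798; u=(-1.3502+(-27.186))/0.8798=-32.4359, w=(-1.3502−(-27.186))/0.8798=29.3664
k=1: b·v=0.387×1.416=0.5480; √(2b)=0.8798; u=(0.5480+(-2.952))/0.8798=-2.7325, w=(0.5480−(-2.952))/0.8798=3.9783
k=2: b·v=0.387×2.581=0.9988; √(2b)=0.8798; u=(0.9988+25.27)/0.8798=29.8587, w=(0.9988−25.27)/0.8798=-27.5880

0: u=-32.4359 w=29.3664
1: u=-2.7325 w=3.9783
2: u=29.8587 w=-27.5880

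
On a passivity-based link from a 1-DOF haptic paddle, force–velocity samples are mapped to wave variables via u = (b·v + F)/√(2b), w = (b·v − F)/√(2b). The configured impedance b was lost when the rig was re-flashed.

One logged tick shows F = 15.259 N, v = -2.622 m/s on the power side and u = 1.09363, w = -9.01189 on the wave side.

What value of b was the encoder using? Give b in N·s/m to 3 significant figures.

b = 4.56 N·s/m

u + w = -7.9183;  u + w = √(2b)·v, so √(2b) = -7.9183/(-2.622) = 3.0199.
b = (√(2b))²/2 = 9.1200/2 = 4.5600.
(Check via u − w = 2F/√(2b): u − w = 10.1055, 2F/√(2b) = 10.1055.)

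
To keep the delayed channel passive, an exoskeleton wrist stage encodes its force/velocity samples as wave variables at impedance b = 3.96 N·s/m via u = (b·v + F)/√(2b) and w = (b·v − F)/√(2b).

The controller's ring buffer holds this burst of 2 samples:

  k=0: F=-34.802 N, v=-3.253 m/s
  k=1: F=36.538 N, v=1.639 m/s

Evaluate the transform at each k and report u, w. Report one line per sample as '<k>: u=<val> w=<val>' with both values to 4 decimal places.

0: u=-16.9437 w=7.7890
1: u=15.2895 w=-10.6769

k=0: b·v=3.96×(-3.253)=-12.8819; √(2b)=2.8142; u=(-12.8819+(-34.802))/2.8142=-16.9437, w=(-12.8819−(-34.802))/2.8142=7.7890
k=1: b·v=3.96×1.639=6.4904; √(2b)=2.8142; u=(6.4904+36.538)/2.8142=15.2895, w=(6.4904−36.538)/2.8142=-10.6769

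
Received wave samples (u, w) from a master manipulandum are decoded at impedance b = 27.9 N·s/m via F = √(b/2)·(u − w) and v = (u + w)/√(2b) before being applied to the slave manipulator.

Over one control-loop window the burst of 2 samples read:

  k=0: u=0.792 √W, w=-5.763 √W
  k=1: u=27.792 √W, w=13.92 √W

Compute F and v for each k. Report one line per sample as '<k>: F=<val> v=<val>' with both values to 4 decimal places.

k=0: u−w=6.5550, u+w=-4.9710; √(b/2)=3.7350, √(2b)=7.4699; F=3.7350×6.555=24.4827, v=-4.9710/7.4699=-0.6655
k=1: u−w=13.8720, u+w=41.7120; √(b/2)=3.7350, √(2b)=7.4699; F=3.7350×13.872=51.8115, v=41.7120/7.4699=5.5840

0: F=24.4827 v=-0.6655
1: F=51.8115 v=5.5840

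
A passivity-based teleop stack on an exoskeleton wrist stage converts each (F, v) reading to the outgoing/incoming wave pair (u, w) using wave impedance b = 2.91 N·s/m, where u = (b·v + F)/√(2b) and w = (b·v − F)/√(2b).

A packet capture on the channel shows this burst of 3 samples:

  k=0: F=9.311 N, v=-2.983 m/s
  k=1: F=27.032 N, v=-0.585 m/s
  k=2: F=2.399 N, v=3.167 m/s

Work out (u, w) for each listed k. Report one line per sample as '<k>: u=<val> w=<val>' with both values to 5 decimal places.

k=0: b·v=2.91×(-2.983)=-8.68053; √(2b)=2.41247; u=(-8.68053+9.311)/2.41247=0.26134, w=(-8.68053−9.311)/2.41247=-7.45773
k=1: b·v=2.91×(-0.585)=-1.70235; √(2b)=2.41247; u=(-1.70235+27.032)/2.41247=10.49948, w=(-1.70235−27.032)/2.41247=-11.91077
k=2: b·v=2.91×3.167=9.21597; √(2b)=2.41247; u=(9.21597+2.399)/2.41247=4.81456, w=(9.21597−2.399)/2.41247=2.82572

0: u=0.26134 w=-7.45773
1: u=10.49948 w=-11.91077
2: u=4.81456 w=2.82572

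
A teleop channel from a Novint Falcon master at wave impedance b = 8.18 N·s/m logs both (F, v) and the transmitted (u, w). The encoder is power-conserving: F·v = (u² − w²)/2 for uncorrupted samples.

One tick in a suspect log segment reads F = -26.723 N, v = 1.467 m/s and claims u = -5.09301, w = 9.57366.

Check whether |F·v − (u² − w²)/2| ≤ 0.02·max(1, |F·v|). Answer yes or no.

no

F·v = (-26.723)×1.467 = -39.2026 W.
(u² − w²)/2 = (25.9388 − 91.6550)/2 = -32.8581 W.
|Δ| = 6.3445;  2% of max(1, |F·v|) = 0.7841.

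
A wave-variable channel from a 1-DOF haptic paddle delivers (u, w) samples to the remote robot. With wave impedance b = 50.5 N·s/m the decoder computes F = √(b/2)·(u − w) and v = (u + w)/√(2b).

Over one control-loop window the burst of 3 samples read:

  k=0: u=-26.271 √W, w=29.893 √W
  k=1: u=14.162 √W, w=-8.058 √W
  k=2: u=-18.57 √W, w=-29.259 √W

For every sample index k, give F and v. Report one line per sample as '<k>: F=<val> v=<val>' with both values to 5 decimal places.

k=0: u−w=-56.16400, u+w=3.62200; √(b/2)=5.02494, √(2b)=10.04988; F=5.02494×(-56.164)=-282.22061, v=3.62200/10.04988=0.36040
k=1: u−w=22.22000, u+w=6.10400; √(b/2)=5.02494, √(2b)=10.04988; F=5.02494×22.22=111.65412, v=6.10400/10.04988=0.60737
k=2: u−w=10.68900, u+w=-47.82900; √(b/2)=5.02494, √(2b)=10.04988; F=5.02494×10.689=53.71156, v=-47.82900/10.04988=-4.75916

0: F=-282.22061 v=0.36040
1: F=111.65412 v=0.60737
2: F=53.71156 v=-4.75916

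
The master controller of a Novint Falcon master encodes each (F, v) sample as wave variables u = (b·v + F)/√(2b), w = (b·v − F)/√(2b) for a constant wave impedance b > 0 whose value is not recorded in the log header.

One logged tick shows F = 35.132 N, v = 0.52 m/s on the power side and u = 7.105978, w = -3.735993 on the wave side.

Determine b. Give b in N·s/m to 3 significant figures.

b = 21 N·s/m

u + w = 3.369985;  u + w = √(2b)·v, so √(2b) = 3.369985/0.52 = 6.480740.
b = (√(2b))²/2 = 41.999996/2 = 20.999998.
(Check via u − w = 2F/√(2b): u − w = 10.841971, 2F/√(2b) = 10.841971.)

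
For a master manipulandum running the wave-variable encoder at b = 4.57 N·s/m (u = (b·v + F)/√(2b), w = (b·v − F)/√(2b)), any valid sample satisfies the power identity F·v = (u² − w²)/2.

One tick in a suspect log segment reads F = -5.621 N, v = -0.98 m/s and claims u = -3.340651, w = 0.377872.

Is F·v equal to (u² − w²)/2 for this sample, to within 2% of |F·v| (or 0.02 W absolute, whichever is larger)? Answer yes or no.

yes

F·v = (-5.621)×(-0.98) = 5.508580 W.
(u² − w²)/2 = (11.159949 − 0.142787)/2 = 5.508581 W.
|Δ| = 0.000001;  2% of max(1, |F·v|) = 0.110172.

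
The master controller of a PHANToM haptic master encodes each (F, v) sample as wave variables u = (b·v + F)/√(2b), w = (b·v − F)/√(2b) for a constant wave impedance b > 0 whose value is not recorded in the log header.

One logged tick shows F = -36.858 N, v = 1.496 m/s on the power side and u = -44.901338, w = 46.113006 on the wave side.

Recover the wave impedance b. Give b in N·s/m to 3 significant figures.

b = 0.328 N·s/m

u + w = 1.211668;  u + w = √(2b)·v, so √(2b) = 1.211668/1.496 = 0.809939.
b = (√(2b))²/2 = 0.656000/2 = 0.328000.
(Check via u − w = 2F/√(2b): u − w = -91.014344, 2F/√(2b) = -91.014317.)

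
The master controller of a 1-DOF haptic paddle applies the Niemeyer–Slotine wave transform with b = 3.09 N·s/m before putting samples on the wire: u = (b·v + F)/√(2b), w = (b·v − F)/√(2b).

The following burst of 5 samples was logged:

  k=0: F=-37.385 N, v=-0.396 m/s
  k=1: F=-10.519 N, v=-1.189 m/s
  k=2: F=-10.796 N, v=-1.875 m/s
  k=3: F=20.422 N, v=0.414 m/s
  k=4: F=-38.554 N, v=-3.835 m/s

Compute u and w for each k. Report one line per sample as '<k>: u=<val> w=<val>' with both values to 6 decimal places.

0: u=-15.530673 w=14.546232
1: u=-5.709266 w=2.753459
2: u=-6.673376 w=2.012200
3: u=8.729527 w=-7.700339
4: u=-20.275523 w=10.741864

k=0: b·v=3.09×(-0.396)=-1.223640; √(2b)=2.485961; u=(-1.223640+(-37.385))/2.485961=-15.530673, w=(-1.223640−(-37.385))/2.485961=14.546232
k=1: b·v=3.09×(-1.189)=-3.674010; √(2b)=2.485961; u=(-3.674010+(-10.519))/2.485961=-5.709266, w=(-3.674010−(-10.519))/2.485961=2.753459
k=2: b·v=3.09×(-1.875)=-5.793750; √(2b)=2.485961; u=(-5.793750+(-10.796))/2.485961=-6.673376, w=(-5.793750−(-10.796))/2.485961=2.012200
k=3: b·v=3.09×0.414=1.279260; √(2b)=2.485961; u=(1.279260+20.422)/2.485961=8.729527, w=(1.279260−20.422)/2.485961=-7.700339
k=4: b·v=3.09×(-3.835)=-11.850150; √(2b)=2.485961; u=(-11.850150+(-38.554))/2.485961=-20.275523, w=(-11.850150−(-38.554))/2.485961=10.741864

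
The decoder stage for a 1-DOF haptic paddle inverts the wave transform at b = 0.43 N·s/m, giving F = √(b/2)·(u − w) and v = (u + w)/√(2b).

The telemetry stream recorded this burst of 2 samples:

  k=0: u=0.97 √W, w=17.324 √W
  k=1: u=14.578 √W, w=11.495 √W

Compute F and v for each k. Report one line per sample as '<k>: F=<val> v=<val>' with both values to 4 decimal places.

0: F=-7.5830 v=19.7269
1: F=1.4295 v=28.1152

k=0: u−w=-16.3540, u+w=18.2940; √(b/2)=0.4637, √(2b)=0.9274; F=0.4637×(-16.354)=-7.5830, v=18.2940/0.9274=19.7269
k=1: u−w=3.0830, u+w=26.0730; √(b/2)=0.4637, √(2b)=0.9274; F=0.4637×3.083=1.4295, v=26.0730/0.9274=28.1152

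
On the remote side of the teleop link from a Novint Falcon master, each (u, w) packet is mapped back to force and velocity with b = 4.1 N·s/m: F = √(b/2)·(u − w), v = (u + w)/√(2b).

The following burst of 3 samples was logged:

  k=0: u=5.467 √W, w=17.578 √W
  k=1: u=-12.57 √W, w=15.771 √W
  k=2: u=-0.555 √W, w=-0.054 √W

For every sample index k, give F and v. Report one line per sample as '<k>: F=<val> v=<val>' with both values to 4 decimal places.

0: F=-17.3403 v=8.0477
1: F=-40.5781 v=1.1178
2: F=-0.7173 v=-0.2127

k=0: u−w=-12.1110, u+w=23.0450; √(b/2)=1.4318, √(2b)=2.8636; F=1.4318×(-12.111)=-17.3403, v=23.0450/2.8636=8.0477
k=1: u−w=-28.3410, u+w=3.2010; √(b/2)=1.4318, √(2b)=2.8636; F=1.4318×(-28.341)=-40.5781, v=3.2010/2.8636=1.1178
k=2: u−w=-0.5010, u+w=-0.6090; √(b/2)=1.4318, √(2b)=2.8636; F=1.4318×(-0.501)=-0.7173, v=-0.6090/2.8636=-0.2127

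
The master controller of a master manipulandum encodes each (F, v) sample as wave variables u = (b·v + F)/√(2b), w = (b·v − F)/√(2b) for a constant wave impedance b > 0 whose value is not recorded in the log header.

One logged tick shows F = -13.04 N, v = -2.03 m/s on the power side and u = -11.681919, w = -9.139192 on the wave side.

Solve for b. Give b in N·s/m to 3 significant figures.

u + w = -20.821111;  u + w = √(2b)·v, so √(2b) = -20.821111/(-2.03) = 10.256705.
b = (√(2b))²/2 = 105.199996/2 = 52.599998.
(Check via u − w = 2F/√(2b): u − w = -2.542727, 2F/√(2b) = -2.542727.)

b = 52.6 N·s/m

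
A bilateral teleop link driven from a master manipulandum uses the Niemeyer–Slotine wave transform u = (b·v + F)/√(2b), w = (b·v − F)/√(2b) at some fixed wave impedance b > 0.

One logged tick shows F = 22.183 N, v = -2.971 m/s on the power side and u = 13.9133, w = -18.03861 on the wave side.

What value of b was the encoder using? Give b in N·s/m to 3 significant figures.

b = 0.964 N·s/m

u + w = -4.1253;  u + w = √(2b)·v, so √(2b) = -4.1253/(-2.971) = 1.3885.
b = (√(2b))²/2 = 1.9280/2 = 0.9640.
(Check via u − w = 2F/√(2b): u − w = 31.9519, 2F/√(2b) = 31.9519.)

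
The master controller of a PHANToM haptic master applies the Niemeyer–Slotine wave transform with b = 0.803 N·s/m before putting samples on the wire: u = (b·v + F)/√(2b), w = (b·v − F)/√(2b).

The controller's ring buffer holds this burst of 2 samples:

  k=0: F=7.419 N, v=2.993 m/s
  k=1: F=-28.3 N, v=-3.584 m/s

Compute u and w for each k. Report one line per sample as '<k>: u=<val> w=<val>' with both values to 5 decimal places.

0: u=7.75075 w=-3.95778
1: u=-24.60225 w=20.06032

k=0: b·v=0.803×2.993=2.40338; √(2b)=1.26728; u=(2.40338+7.419)/1.26728=7.75075, w=(2.40338−7.419)/1.26728=-3.95778
k=1: b·v=0.803×(-3.584)=-2.87795; √(2b)=1.26728; u=(-2.87795+(-28.3))/1.26728=-24.60225, w=(-2.87795−(-28.3))/1.26728=20.06032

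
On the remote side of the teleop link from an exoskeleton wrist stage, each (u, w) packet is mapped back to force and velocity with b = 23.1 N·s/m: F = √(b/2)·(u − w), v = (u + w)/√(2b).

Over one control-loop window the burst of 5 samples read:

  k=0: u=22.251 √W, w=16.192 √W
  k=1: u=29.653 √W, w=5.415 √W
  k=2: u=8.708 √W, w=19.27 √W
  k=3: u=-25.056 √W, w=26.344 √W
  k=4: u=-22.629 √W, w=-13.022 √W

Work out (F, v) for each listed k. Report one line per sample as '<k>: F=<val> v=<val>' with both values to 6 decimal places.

0: F=20.591688 v=5.655829
1: F=82.373548 v=5.159291
2: F=-35.895264 v=4.116193
3: F=-174.684395 v=0.189494
4: F=-32.649669 v=-5.245063

k=0: u−w=6.059000, u+w=38.443000; √(b/2)=3.398529, √(2b)=6.797058; F=3.398529×6.059=20.591688, v=38.443000/6.797058=5.655829
k=1: u−w=24.238000, u+w=35.068000; √(b/2)=3.398529, √(2b)=6.797058; F=3.398529×24.238=82.373548, v=35.068000/6.797058=5.159291
k=2: u−w=-10.562000, u+w=27.978000; √(b/2)=3.398529, √(2b)=6.797058; F=3.398529×(-10.562)=-35.895264, v=27.978000/6.797058=4.116193
k=3: u−w=-51.400000, u+w=1.288000; √(b/2)=3.398529, √(2b)=6.797058; F=3.398529×(-51.4)=-174.684395, v=1.288000/6.797058=0.189494
k=4: u−w=-9.607000, u+w=-35.651000; √(b/2)=3.398529, √(2b)=6.797058; F=3.398529×(-9.607)=-32.649669, v=-35.651000/6.797058=-5.245063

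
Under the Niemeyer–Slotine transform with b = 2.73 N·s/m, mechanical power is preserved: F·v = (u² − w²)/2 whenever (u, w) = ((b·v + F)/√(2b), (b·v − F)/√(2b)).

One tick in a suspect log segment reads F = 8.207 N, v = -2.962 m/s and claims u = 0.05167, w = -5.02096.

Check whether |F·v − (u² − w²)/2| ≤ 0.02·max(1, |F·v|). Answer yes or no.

F·v = 8.207×(-2.962) = -24.3091 W.
(u² − w²)/2 = (0.0027 − 25.2100)/2 = -12.6037 W.
|Δ| = 11.7054;  2% of max(1, |F·v|) = 0.4862.

no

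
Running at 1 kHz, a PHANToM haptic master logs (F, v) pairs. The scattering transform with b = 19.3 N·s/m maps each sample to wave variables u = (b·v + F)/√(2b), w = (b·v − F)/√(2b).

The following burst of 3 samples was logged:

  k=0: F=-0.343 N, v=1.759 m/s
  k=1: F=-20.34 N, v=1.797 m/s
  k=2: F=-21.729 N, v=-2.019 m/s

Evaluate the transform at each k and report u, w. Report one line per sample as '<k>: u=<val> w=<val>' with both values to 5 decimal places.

0: u=5.40903 w=5.51944
1: u=2.30844 w=8.85612
2: u=-9.76932 w=-2.77451

k=0: b·v=19.3×1.759=33.94870; √(2b)=6.21289; u=(33.94870+(-0.343))/6.21289=5.40903, w=(33.94870−(-0.343))/6.21289=5.51944
k=1: b·v=19.3×1.797=34.68210; √(2b)=6.21289; u=(34.68210+(-20.34))/6.21289=2.30844, w=(34.68210−(-20.34))/6.21289=8.85612
k=2: b·v=19.3×(-2.019)=-38.96670; √(2b)=6.21289; u=(-38.96670+(-21.729))/6.21289=-9.76932, w=(-38.96670−(-21.729))/6.21289=-2.77451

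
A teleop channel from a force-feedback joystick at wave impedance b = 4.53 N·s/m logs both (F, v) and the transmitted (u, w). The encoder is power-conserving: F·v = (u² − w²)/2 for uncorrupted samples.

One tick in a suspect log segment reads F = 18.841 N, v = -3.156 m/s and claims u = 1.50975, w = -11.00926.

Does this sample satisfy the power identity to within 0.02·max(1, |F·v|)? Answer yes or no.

F·v = 18.841×(-3.156) = -59.4622 W.
(u² − w²)/2 = (2.2793 − 121.2038)/2 = -59.4622 W.
|Δ| = 0.0000;  2% of max(1, |F·v|) = 1.1892.

yes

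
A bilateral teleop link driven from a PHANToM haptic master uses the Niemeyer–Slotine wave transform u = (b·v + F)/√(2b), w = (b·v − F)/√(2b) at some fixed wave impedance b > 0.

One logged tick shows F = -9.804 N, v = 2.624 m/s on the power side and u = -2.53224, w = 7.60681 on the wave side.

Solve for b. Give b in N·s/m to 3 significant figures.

b = 1.87 N·s/m

u + w = 5.07457;  u + w = √(2b)·v, so √(2b) = 5.07457/2.624 = 1.93391.
b = (√(2b))²/2 = 3.73999/2 = 1.87000.
(Check via u − w = 2F/√(2b): u − w = -10.13905, 2F/√(2b) = -10.13906.)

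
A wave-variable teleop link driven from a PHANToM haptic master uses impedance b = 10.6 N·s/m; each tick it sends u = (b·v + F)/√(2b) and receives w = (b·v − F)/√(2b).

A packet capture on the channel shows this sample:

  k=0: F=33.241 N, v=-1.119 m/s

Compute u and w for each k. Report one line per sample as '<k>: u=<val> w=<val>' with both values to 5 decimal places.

0: u=4.64335 w=-9.79562

k=0: b·v=10.6×(-1.119)=-11.86140; √(2b)=4.60435; u=(-11.86140+33.241)/4.60435=4.64335, w=(-11.86140−33.241)/4.60435=-9.79562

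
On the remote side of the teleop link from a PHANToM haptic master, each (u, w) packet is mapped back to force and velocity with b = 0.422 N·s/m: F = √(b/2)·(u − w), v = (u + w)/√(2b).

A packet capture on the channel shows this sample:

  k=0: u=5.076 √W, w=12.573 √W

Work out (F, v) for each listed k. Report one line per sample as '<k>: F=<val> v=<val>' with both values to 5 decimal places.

0: F=-3.44373 v=19.21095

k=0: u−w=-7.49700, u+w=17.64900; √(b/2)=0.45935, √(2b)=0.91869; F=0.45935×(-7.497)=-3.44373, v=17.64900/0.91869=19.21095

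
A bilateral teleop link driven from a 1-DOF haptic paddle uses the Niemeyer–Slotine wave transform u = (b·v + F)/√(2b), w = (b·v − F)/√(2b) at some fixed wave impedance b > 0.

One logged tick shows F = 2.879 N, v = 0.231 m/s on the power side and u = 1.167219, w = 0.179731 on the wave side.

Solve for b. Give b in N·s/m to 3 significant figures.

b = 17 N·s/m

u + w = 1.346950;  u + w = √(2b)·v, so √(2b) = 1.346950/0.231 = 5.830952.
b = (√(2b))²/2 = 34.000006/2 = 17.000003.
(Check via u − w = 2F/√(2b): u − w = 0.987488, 2F/√(2b) = 0.987489.)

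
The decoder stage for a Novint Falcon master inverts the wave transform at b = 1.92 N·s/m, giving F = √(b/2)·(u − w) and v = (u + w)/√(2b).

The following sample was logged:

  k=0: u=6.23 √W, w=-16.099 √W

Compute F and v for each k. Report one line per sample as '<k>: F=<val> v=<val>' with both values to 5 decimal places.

k=0: u−w=22.32900, u+w=-9.86900; √(b/2)=0.97980, √(2b)=1.95959; F=0.97980×22.329=21.87786, v=-9.86900/1.95959=-5.03625

0: F=21.87786 v=-5.03625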